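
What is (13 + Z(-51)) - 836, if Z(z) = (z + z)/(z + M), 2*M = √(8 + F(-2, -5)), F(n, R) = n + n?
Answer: -20524/25 ≈ -820.96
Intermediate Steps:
F(n, R) = 2*n
M = 1 (M = √(8 + 2*(-2))/2 = √(8 - 4)/2 = √4/2 = (½)*2 = 1)
Z(z) = 2*z/(1 + z) (Z(z) = (z + z)/(z + 1) = (2*z)/(1 + z) = 2*z/(1 + z))
(13 + Z(-51)) - 836 = (13 + 2*(-51)/(1 - 51)) - 836 = (13 + 2*(-51)/(-50)) - 836 = (13 + 2*(-51)*(-1/50)) - 836 = (13 + 51/25) - 836 = 376/25 - 836 = -20524/25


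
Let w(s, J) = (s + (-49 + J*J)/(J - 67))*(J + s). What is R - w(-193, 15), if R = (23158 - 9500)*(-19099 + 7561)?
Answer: -2049072486/13 ≈ -1.5762e+8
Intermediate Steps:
R = -157586004 (R = 13658*(-11538) = -157586004)
w(s, J) = (J + s)*(s + (-49 + J²)/(-67 + J)) (w(s, J) = (s + (-49 + J²)/(-67 + J))*(J + s) = (J + s)*(s + (-49 + J²)/(-67 + J)))
R - w(-193, 15) = -157586004 - (15³ - 67*(-193)² - 49*15 - 49*(-193) + 15*(-193)² - 67*15*(-193) + 2*(-193)*15²)/(-67 + 15) = -157586004 - (3375 - 67*37249 - 735 + 9457 + 15*37249 + 193965 + 2*(-193)*225)/(-52) = -157586004 - (-1)*(3375 - 2495683 - 735 + 9457 + 558735 + 193965 - 86850)/52 = -157586004 - (-1)*(-1817736)/52 = -157586004 - 1*454434/13 = -157586004 - 454434/13 = -2049072486/13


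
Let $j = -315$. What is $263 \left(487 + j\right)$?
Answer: $45236$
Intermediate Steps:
$263 \left(487 + j\right) = 263 \left(487 - 315\right) = 263 \cdot 172 = 45236$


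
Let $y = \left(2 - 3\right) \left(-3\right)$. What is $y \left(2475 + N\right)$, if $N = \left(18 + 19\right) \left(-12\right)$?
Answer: $6093$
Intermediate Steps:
$N = -444$ ($N = 37 \left(-12\right) = -444$)
$y = 3$ ($y = \left(-1\right) \left(-3\right) = 3$)
$y \left(2475 + N\right) = 3 \left(2475 - 444\right) = 3 \cdot 2031 = 6093$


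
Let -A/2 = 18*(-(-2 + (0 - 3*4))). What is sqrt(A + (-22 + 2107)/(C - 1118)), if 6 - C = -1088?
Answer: I*sqrt(9454)/4 ≈ 24.308*I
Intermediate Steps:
C = 1094 (C = 6 - 1*(-1088) = 6 + 1088 = 1094)
A = -504 (A = -36*(-(-2 + (0 - 3*4))) = -36*(-(-2 + (0 - 12))) = -36*(-(-2 - 12)) = -36*(-1*(-14)) = -36*14 = -2*252 = -504)
sqrt(A + (-22 + 2107)/(C - 1118)) = sqrt(-504 + (-22 + 2107)/(1094 - 1118)) = sqrt(-504 + 2085/(-24)) = sqrt(-504 + 2085*(-1/24)) = sqrt(-504 - 695/8) = sqrt(-4727/8) = I*sqrt(9454)/4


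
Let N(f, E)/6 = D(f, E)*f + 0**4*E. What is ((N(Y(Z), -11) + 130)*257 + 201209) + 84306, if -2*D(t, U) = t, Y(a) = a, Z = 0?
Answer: 318925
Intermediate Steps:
D(t, U) = -t/2
N(f, E) = -3*f**2 (N(f, E) = 6*((-f/2)*f + 0**4*E) = 6*(-f**2/2 + 0*E) = 6*(-f**2/2 + 0) = 6*(-f**2/2) = -3*f**2)
((N(Y(Z), -11) + 130)*257 + 201209) + 84306 = ((-3*0**2 + 130)*257 + 201209) + 84306 = ((-3*0 + 130)*257 + 201209) + 84306 = ((0 + 130)*257 + 201209) + 84306 = (130*257 + 201209) + 84306 = (33410 + 201209) + 84306 = 234619 + 84306 = 318925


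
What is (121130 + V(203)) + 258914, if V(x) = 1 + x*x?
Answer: 421254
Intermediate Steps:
V(x) = 1 + x²
(121130 + V(203)) + 258914 = (121130 + (1 + 203²)) + 258914 = (121130 + (1 + 41209)) + 258914 = (121130 + 41210) + 258914 = 162340 + 258914 = 421254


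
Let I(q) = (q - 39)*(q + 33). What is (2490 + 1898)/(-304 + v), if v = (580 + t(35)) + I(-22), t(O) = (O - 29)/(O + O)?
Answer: -76790/6911 ≈ -11.111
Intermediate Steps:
t(O) = (-29 + O)/(2*O) (t(O) = (-29 + O)/((2*O)) = (-29 + O)*(1/(2*O)) = (-29 + O)/(2*O))
I(q) = (-39 + q)*(33 + q)
v = -3182/35 (v = (580 + (1/2)*(-29 + 35)/35) + (-1287 + (-22)**2 - 6*(-22)) = (580 + (1/2)*(1/35)*6) + (-1287 + 484 + 132) = (580 + 3/35) - 671 = 20303/35 - 671 = -3182/35 ≈ -90.914)
(2490 + 1898)/(-304 + v) = (2490 + 1898)/(-304 - 3182/35) = 4388/(-13822/35) = 4388*(-35/13822) = -76790/6911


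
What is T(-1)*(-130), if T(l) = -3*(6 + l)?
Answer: 1950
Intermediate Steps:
T(l) = -18 - 3*l
T(-1)*(-130) = (-18 - 3*(-1))*(-130) = (-18 + 3)*(-130) = -15*(-130) = 1950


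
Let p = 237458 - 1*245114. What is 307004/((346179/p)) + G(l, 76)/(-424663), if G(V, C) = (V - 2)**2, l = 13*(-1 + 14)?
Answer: -332715725787281/49003137559 ≈ -6789.7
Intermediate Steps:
l = 169 (l = 13*13 = 169)
p = -7656 (p = 237458 - 245114 = -7656)
G(V, C) = (-2 + V)**2
307004/((346179/p)) + G(l, 76)/(-424663) = 307004/((346179/(-7656))) + (-2 + 169)**2/(-424663) = 307004/((346179*(-1/7656))) + 167**2*(-1/424663) = 307004/(-115393/2552) + 27889*(-1/424663) = 307004*(-2552/115393) - 27889/424663 = -783474208/115393 - 27889/424663 = -332715725787281/49003137559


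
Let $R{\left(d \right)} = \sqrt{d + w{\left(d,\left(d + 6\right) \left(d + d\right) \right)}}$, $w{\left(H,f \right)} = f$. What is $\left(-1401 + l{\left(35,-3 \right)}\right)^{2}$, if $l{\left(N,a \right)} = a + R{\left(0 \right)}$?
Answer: $1971216$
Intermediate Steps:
$R{\left(d \right)} = \sqrt{d + 2 d \left(6 + d\right)}$ ($R{\left(d \right)} = \sqrt{d + \left(d + 6\right) \left(d + d\right)} = \sqrt{d + \left(6 + d\right) 2 d} = \sqrt{d + 2 d \left(6 + d\right)}$)
$l{\left(N,a \right)} = a$ ($l{\left(N,a \right)} = a + \sqrt{0 \left(13 + 2 \cdot 0\right)} = a + \sqrt{0 \left(13 + 0\right)} = a + \sqrt{0 \cdot 13} = a + \sqrt{0} = a + 0 = a$)
$\left(-1401 + l{\left(35,-3 \right)}\right)^{2} = \left(-1401 - 3\right)^{2} = \left(-1404\right)^{2} = 1971216$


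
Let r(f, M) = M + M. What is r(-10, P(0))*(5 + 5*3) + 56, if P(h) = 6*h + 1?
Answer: 96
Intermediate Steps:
P(h) = 1 + 6*h
r(f, M) = 2*M
r(-10, P(0))*(5 + 5*3) + 56 = (2*(1 + 6*0))*(5 + 5*3) + 56 = (2*(1 + 0))*(5 + 15) + 56 = (2*1)*20 + 56 = 2*20 + 56 = 40 + 56 = 96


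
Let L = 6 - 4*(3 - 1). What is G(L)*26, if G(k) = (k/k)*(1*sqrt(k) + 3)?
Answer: 78 + 26*I*sqrt(2) ≈ 78.0 + 36.77*I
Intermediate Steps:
L = -2 (L = 6 - 4*2 = 6 - 8 = -2)
G(k) = 3 + sqrt(k) (G(k) = 1*(sqrt(k) + 3) = 1*(3 + sqrt(k)) = 3 + sqrt(k))
G(L)*26 = (3 + sqrt(-2))*26 = (3 + I*sqrt(2))*26 = 78 + 26*I*sqrt(2)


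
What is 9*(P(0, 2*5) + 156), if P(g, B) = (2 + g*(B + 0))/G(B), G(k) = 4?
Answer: 2817/2 ≈ 1408.5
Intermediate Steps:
P(g, B) = ½ + B*g/4 (P(g, B) = (2 + g*(B + 0))/4 = (2 + g*B)*(¼) = (2 + B*g)*(¼) = ½ + B*g/4)
9*(P(0, 2*5) + 156) = 9*((½ + (¼)*(2*5)*0) + 156) = 9*((½ + (¼)*10*0) + 156) = 9*((½ + 0) + 156) = 9*(½ + 156) = 9*(313/2) = 2817/2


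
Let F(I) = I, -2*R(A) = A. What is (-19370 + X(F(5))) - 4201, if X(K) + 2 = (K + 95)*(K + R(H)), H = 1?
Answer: -23123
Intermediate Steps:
R(A) = -A/2
X(K) = -2 + (95 + K)*(-½ + K) (X(K) = -2 + (K + 95)*(K - ½*1) = -2 + (95 + K)*(K - ½) = -2 + (95 + K)*(-½ + K))
(-19370 + X(F(5))) - 4201 = (-19370 + (-99/2 + 5² + (189/2)*5)) - 4201 = (-19370 + (-99/2 + 25 + 945/2)) - 4201 = (-19370 + 448) - 4201 = -18922 - 4201 = -23123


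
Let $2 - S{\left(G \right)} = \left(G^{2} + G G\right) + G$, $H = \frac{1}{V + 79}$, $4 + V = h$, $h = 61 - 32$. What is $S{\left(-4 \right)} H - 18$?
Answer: $- \frac{73}{4} \approx -18.25$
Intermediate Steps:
$h = 29$ ($h = 61 - 32 = 29$)
$V = 25$ ($V = -4 + 29 = 25$)
$H = \frac{1}{104}$ ($H = \frac{1}{25 + 79} = \frac{1}{104} \approx 0.0096154$)
$S{\left(G \right)} = 2 - G - 2 G^{2}$ ($S{\left(G \right)} = 2 - \left(\left(G^{2} + G G\right) + G\right) = 2 - \left(\left(G^{2} + G^{2}\right) + G\right) = 2 - \left(2 G^{2} + G\right) = 2 - \left(G + 2 G^{2}\right) = 2 - G - 2 G^{2}$)
$S{\left(-4 \right)} H - 18 = \left(2 - -4 - 2 \left(-4\right)^{2}\right) \frac{1}{104} - 18 = \left(2 + 4 - 32\right) \frac{1}{104} - 18 = \left(-26\right) \frac{1}{104} - 18 = - \frac{1}{4} - 18 = - \frac{73}{4}$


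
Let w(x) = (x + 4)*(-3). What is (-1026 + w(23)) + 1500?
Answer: 393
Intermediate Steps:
w(x) = -12 - 3*x (w(x) = (4 + x)*(-3) = -12 - 3*x)
(-1026 + w(23)) + 1500 = (-1026 + (-12 - 3*23)) + 1500 = (-1026 + (-12 - 69)) + 1500 = (-1026 - 81) + 1500 = -1107 + 1500 = 393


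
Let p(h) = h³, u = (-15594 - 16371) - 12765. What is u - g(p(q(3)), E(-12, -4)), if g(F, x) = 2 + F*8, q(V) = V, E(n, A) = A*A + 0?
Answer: -44948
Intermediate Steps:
E(n, A) = A² (E(n, A) = A² + 0 = A²)
u = -44730 (u = -31965 - 12765 = -44730)
g(F, x) = 2 + 8*F
u - g(p(q(3)), E(-12, -4)) = -44730 - (2 + 8*3³) = -44730 - (2 + 8*27) = -44730 - (2 + 216) = -44730 - 1*218 = -44730 - 218 = -44948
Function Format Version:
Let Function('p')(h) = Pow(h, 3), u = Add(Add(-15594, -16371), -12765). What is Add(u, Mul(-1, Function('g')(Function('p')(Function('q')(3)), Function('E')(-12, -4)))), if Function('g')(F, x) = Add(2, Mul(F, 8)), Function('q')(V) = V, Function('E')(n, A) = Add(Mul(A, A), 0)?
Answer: -44948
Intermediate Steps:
Function('E')(n, A) = Pow(A, 2) (Function('E')(n, A) = Add(Pow(A, 2), 0) = Pow(A, 2))
u = -44730 (u = Add(-31965, -12765) = -44730)
Function('g')(F, x) = Add(2, Mul(8, F))
Add(u, Mul(-1, Function('g')(Function('p')(Function('q')(3)), Function('E')(-12, -4)))) = Add(-44730, Mul(-1, Add(2, Mul(8, Pow(3, 3))))) = Add(-44730, Mul(-1, Add(2, Mul(8, 27)))) = Add(-44730, Mul(-1, Add(2, 216))) = Add(-44730, Mul(-1, 218)) = Add(-44730, -218) = -44948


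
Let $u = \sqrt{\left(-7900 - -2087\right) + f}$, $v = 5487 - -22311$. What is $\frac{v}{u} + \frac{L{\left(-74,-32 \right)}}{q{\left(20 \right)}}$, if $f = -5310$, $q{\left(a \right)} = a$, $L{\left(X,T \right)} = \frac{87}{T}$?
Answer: $- \frac{87}{640} - \frac{27798 i \sqrt{227}}{1589} \approx -0.13594 - 263.57 i$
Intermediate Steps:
$v = 27798$ ($v = 5487 + 22311 = 27798$)
$u = 7 i \sqrt{227}$ ($u = \sqrt{\left(-7900 - -2087\right) - 5310} = \sqrt{\left(-7900 + 2087\right) - 5310} = \sqrt{-5813 - 5310} = \sqrt{-11123} = 7 i \sqrt{227} \approx 105.47 i$)
$\frac{v}{u} + \frac{L{\left(-74,-32 \right)}}{q{\left(20 \right)}} = \frac{27798}{7 i \sqrt{227}} + \frac{87 \frac{1}{-32}}{20} = 27798 \left(- \frac{i \sqrt{227}}{1589}\right) + 87 \left(- \frac{1}{32}\right) \frac{1}{20} = - \frac{27798 i \sqrt{227}}{1589} - \frac{87}{640} = - \frac{87}{640} - \frac{27798 i \sqrt{227}}{1589}$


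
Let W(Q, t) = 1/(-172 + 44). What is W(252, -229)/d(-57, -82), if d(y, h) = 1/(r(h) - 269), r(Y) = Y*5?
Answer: 679/128 ≈ 5.3047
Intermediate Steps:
r(Y) = 5*Y
d(y, h) = 1/(-269 + 5*h) (d(y, h) = 1/(5*h - 269) = 1/(-269 + 5*h))
W(Q, t) = -1/128 (W(Q, t) = 1/(-128) = -1/128)
W(252, -229)/d(-57, -82) = -1/(128*(1/(-269 + 5*(-82)))) = -1/(128*(1/(-269 - 410))) = -1/(128*(1/(-679))) = -1/(128*(-1/679)) = -1/128*(-679) = 679/128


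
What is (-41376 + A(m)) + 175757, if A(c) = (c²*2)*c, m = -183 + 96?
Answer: -1182625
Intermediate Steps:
m = -87
A(c) = 2*c³ (A(c) = (2*c²)*c = 2*c³)
(-41376 + A(m)) + 175757 = (-41376 + 2*(-87)³) + 175757 = (-41376 + 2*(-658503)) + 175757 = (-41376 - 1317006) + 175757 = -1358382 + 175757 = -1182625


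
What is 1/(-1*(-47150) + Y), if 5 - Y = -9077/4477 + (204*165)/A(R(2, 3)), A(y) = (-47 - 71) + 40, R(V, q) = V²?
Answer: 58201/2769702126 ≈ 2.1013e-5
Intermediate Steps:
A(y) = -78 (A(y) = -118 + 40 = -78)
Y = 25524976/58201 (Y = 5 - (-9077/4477 + (204*165)/(-78)) = 5 - (-9077*1/4477 + 33660*(-1/78)) = 5 - (-9077/4477 - 5610/13) = 5 - 1*(-25233971/58201) = 5 + 25233971/58201 = 25524976/58201 ≈ 438.57)
1/(-1*(-47150) + Y) = 1/(-1*(-47150) + 25524976/58201) = 1/(47150 + 25524976/58201) = 1/(2769702126/58201) = 58201/2769702126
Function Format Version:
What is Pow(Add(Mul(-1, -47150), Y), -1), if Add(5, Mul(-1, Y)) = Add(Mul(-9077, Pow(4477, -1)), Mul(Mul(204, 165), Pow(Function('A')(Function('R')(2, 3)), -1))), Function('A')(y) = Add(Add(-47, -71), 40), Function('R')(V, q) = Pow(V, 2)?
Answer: Rational(58201, 2769702126) ≈ 2.1013e-5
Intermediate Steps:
Function('A')(y) = -78 (Function('A')(y) = Add(-118, 40) = -78)
Y = Rational(25524976, 58201) (Y = Add(5, Mul(-1, Add(Mul(-9077, Pow(4477, -1)), Mul(Mul(204, 165), Pow(-78, -1))))) = Add(5, Mul(-1, Add(Mul(-9077, Rational(1, 4477)), Mul(33660, Rational(-1, 78))))) = Add(5, Mul(-1, Add(Rational(-9077, 4477), Rational(-5610, 13)))) = Add(5, Mul(-1, Rational(-25233971, 58201))) = Add(5, Rational(25233971, 58201)) = Rational(25524976, 58201) ≈ 438.57)
Pow(Add(Mul(-1, -47150), Y), -1) = Pow(Add(Mul(-1, -47150), Rational(25524976, 58201)), -1) = Pow(Add(47150, Rational(25524976, 58201)), -1) = Pow(Rational(2769702126, 58201), -1) = Rational(58201, 2769702126)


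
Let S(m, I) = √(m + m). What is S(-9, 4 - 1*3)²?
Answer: -18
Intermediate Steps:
S(m, I) = √2*√m (S(m, I) = √(2*m) = √2*√m)
S(-9, 4 - 1*3)² = (√2*√(-9))² = (√2*(3*I))² = (3*I*√2)² = -18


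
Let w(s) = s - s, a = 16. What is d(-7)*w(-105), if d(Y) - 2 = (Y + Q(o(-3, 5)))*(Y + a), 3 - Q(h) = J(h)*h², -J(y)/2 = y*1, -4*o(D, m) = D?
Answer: 0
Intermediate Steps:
o(D, m) = -D/4
w(s) = 0
J(y) = -2*y
Q(h) = 3 + 2*h³ (Q(h) = 3 - (-2*h)*h² = 3 - (-2)*h³ = 3 + 2*h³)
d(Y) = 2 + (16 + Y)*(123/32 + Y) (d(Y) = 2 + (Y + (3 + 2*(-¼*(-3))³))*(Y + 16) = 2 + (Y + (3 + 2*(¾)³))*(16 + Y) = 2 + (Y + (3 + 2*(27/64)))*(16 + Y) = 2 + (Y + (3 + 27/32))*(16 + Y) = 2 + (Y + 123/32)*(16 + Y) = 2 + (123/32 + Y)*(16 + Y) = 2 + (16 + Y)*(123/32 + Y))
d(-7)*w(-105) = (127/2 + (-7)² + (635/32)*(-7))*0 = (127/2 + 49 - 4445/32)*0 = -845/32*0 = 0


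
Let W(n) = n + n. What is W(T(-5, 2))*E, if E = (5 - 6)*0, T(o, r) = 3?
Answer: 0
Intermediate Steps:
W(n) = 2*n
E = 0 (E = -1*0 = 0)
W(T(-5, 2))*E = (2*3)*0 = 6*0 = 0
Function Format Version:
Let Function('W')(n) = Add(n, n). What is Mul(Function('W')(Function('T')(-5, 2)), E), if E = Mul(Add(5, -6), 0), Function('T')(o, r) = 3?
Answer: 0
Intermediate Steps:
Function('W')(n) = Mul(2, n)
E = 0 (E = Mul(-1, 0) = 0)
Mul(Function('W')(Function('T')(-5, 2)), E) = Mul(Mul(2, 3), 0) = Mul(6, 0) = 0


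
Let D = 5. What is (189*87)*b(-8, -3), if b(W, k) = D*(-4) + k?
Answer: -378189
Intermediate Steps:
b(W, k) = -20 + k (b(W, k) = 5*(-4) + k = -20 + k)
(189*87)*b(-8, -3) = (189*87)*(-20 - 3) = 16443*(-23) = -378189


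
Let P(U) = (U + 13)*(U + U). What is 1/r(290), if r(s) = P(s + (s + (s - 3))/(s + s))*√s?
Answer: 580*√290/29758254309 ≈ 3.3191e-7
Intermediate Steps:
P(U) = 2*U*(13 + U) (P(U) = (13 + U)*(2*U) = 2*U*(13 + U))
r(s) = 2*√s*(s + (-3 + 2*s)/(2*s))*(13 + s + (-3 + 2*s)/(2*s)) (r(s) = (2*(s + (s + (s - 3))/(s + s))*(13 + (s + (s + (s - 3))/(s + s))))*√s = (2*(s + (s + (-3 + s))/((2*s)))*(13 + (s + (s + (-3 + s))/((2*s)))))*√s = (2*(s + (-3 + 2*s)*(1/(2*s)))*(13 + (s + (-3 + 2*s)*(1/(2*s)))))*√s = (2*(s + (-3 + 2*s)/(2*s))*(13 + (s + (-3 + 2*s)/(2*s))))*√s = (2*(s + (-3 + 2*s)/(2*s))*(13 + s + (-3 + 2*s)/(2*s)))*√s = 2*√s*(s + (-3 + 2*s)/(2*s))*(13 + s + (-3 + 2*s)/(2*s)))
1/r(290) = 1/((-3 + 2*290*(1 + 290))*(-3 + 26*290 + 2*290*(1 + 290))/(2*290^(3/2))) = 1/((√290/84100)*(-3 + 2*290*291)*(-3 + 7540 + 2*290*291)/2) = 1/((√290/84100)*(-3 + 168780)*(-3 + 7540 + 168780)/2) = 1/((½)*(√290/84100)*168777*176317) = 1/(29758254309*√290/168200) = 580*√290/29758254309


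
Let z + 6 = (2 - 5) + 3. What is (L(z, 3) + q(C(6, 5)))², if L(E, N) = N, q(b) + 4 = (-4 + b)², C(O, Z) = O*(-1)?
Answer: 9801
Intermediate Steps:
C(O, Z) = -O
q(b) = -4 + (-4 + b)²
z = -6 (z = -6 + ((2 - 5) + 3) = -6 + (-3 + 3) = -6 + 0 = -6)
(L(z, 3) + q(C(6, 5)))² = (3 + (-4 + (-4 - 1*6)²))² = (3 + (-4 + (-4 - 6)²))² = (3 + (-4 + (-10)²))² = (3 + (-4 + 100))² = (3 + 96)² = 99² = 9801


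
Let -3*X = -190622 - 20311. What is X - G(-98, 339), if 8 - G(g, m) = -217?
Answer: 70086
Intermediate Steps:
X = 70311 (X = -(-190622 - 20311)/3 = -⅓*(-210933) = 70311)
G(g, m) = 225 (G(g, m) = 8 - 1*(-217) = 8 + 217 = 225)
X - G(-98, 339) = 70311 - 1*225 = 70311 - 225 = 70086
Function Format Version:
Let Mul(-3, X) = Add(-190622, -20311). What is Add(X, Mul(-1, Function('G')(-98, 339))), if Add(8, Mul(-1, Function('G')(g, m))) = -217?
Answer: 70086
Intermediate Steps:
X = 70311 (X = Mul(Rational(-1, 3), Add(-190622, -20311)) = Mul(Rational(-1, 3), -210933) = 70311)
Function('G')(g, m) = 225 (Function('G')(g, m) = Add(8, Mul(-1, -217)) = Add(8, 217) = 225)
Add(X, Mul(-1, Function('G')(-98, 339))) = Add(70311, Mul(-1, 225)) = Add(70311, -225) = 70086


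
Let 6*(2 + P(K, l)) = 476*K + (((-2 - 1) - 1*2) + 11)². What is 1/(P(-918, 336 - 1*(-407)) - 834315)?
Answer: -1/907139 ≈ -1.1024e-6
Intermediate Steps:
P(K, l) = 4 + 238*K/3 (P(K, l) = -2 + (476*K + (((-2 - 1) - 1*2) + 11)²)/6 = -2 + (476*K + ((-3 - 2) + 11)²)/6 = -2 + (476*K + (-5 + 11)²)/6 = -2 + (476*K + 6²)/6 = -2 + (476*K + 36)/6 = -2 + (36 + 476*K)/6 = -2 + (6 + 238*K/3) = 4 + 238*K/3)
1/(P(-918, 336 - 1*(-407)) - 834315) = 1/((4 + (238/3)*(-918)) - 834315) = 1/((4 - 72828) - 834315) = 1/(-72824 - 834315) = 1/(-907139) = -1/907139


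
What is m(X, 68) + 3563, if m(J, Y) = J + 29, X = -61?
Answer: 3531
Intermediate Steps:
m(J, Y) = 29 + J
m(X, 68) + 3563 = (29 - 61) + 3563 = -32 + 3563 = 3531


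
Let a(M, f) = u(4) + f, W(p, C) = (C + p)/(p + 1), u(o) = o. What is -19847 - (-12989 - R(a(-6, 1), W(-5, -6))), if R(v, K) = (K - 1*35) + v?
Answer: -27541/4 ≈ -6885.3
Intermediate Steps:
W(p, C) = (C + p)/(1 + p)
a(M, f) = 4 + f
R(v, K) = -35 + K + v (R(v, K) = (K - 35) + v = (-35 + K) + v = -35 + K + v)
-19847 - (-12989 - R(a(-6, 1), W(-5, -6))) = -19847 - (-12989 - (-35 + (-6 - 5)/(1 - 5) + (4 + 1))) = -19847 - (-12989 - (-35 - 11/(-4) + 5)) = -19847 - (-12989 - (-35 - ¼*(-11) + 5)) = -19847 - (-12989 - (-35 + 11/4 + 5)) = -19847 - (-12989 - 1*(-109/4)) = -19847 - (-12989 + 109/4) = -19847 - 1*(-51847/4) = -19847 + 51847/4 = -27541/4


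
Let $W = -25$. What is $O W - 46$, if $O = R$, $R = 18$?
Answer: $-496$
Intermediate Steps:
$O = 18$
$O W - 46 = 18 \left(-25\right) - 46 = -450 - 46 = -496$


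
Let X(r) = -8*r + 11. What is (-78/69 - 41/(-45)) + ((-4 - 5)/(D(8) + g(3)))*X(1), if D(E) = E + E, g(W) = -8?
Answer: -29761/8280 ≈ -3.5943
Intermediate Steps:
D(E) = 2*E
X(r) = 11 - 8*r
(-78/69 - 41/(-45)) + ((-4 - 5)/(D(8) + g(3)))*X(1) = (-78/69 - 41/(-45)) + ((-4 - 5)/(2*8 - 8))*(11 - 8*1) = (-78*1/69 - 41*(-1/45)) + (-9/(16 - 8))*(11 - 8) = (-26/23 + 41/45) - 9/8*3 = -227/1035 - 9*1/8*3 = -227/1035 - 9/8*3 = -227/1035 - 27/8 = -29761/8280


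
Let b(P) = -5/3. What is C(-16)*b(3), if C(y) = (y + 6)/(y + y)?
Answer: -25/48 ≈ -0.52083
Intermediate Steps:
b(P) = -5/3 (b(P) = -5*1/3 = -5/3)
C(y) = (6 + y)/(2*y) (C(y) = (6 + y)/((2*y)) = (6 + y)*(1/(2*y)) = (6 + y)/(2*y))
C(-16)*b(3) = ((1/2)*(6 - 16)/(-16))*(-5/3) = ((1/2)*(-1/16)*(-10))*(-5/3) = (5/16)*(-5/3) = -25/48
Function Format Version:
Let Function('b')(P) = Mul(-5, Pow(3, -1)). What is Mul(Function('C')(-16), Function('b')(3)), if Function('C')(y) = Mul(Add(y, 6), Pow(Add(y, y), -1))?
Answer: Rational(-25, 48) ≈ -0.52083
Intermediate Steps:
Function('b')(P) = Rational(-5, 3) (Function('b')(P) = Mul(-5, Rational(1, 3)) = Rational(-5, 3))
Function('C')(y) = Mul(Rational(1, 2), Pow(y, -1), Add(6, y)) (Function('C')(y) = Mul(Add(6, y), Pow(Mul(2, y), -1)) = Mul(Add(6, y), Mul(Rational(1, 2), Pow(y, -1))) = Mul(Rational(1, 2), Pow(y, -1), Add(6, y)))
Mul(Function('C')(-16), Function('b')(3)) = Mul(Mul(Rational(1, 2), Pow(-16, -1), Add(6, -16)), Rational(-5, 3)) = Mul(Mul(Rational(1, 2), Rational(-1, 16), -10), Rational(-5, 3)) = Mul(Rational(5, 16), Rational(-5, 3)) = Rational(-25, 48)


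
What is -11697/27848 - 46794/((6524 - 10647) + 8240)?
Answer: -1351275861/114650216 ≈ -11.786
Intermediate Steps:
-11697/27848 - 46794/((6524 - 10647) + 8240) = -11697*1/27848 - 46794/(-4123 + 8240) = -11697/27848 - 46794/4117 = -1351275861/114650216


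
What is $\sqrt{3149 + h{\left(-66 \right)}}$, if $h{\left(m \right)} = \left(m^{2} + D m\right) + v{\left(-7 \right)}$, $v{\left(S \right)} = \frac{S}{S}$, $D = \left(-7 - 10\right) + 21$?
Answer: $\sqrt{7242} \approx 85.1$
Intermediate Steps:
$D = 4$ ($D = -17 + 21 = 4$)
$v{\left(S \right)} = 1$
$h{\left(m \right)} = 1 + m^{2} + 4 m$ ($h{\left(m \right)} = \left(m^{2} + 4 m\right) + 1 = 1 + m^{2} + 4 m$)
$\sqrt{3149 + h{\left(-66 \right)}} = \sqrt{3149 + \left(1 + \left(-66\right)^{2} + 4 \left(-66\right)\right)} = \sqrt{3149 + \left(1 + 4356 - 264\right)} = \sqrt{3149 + 4093} = \sqrt{7242}$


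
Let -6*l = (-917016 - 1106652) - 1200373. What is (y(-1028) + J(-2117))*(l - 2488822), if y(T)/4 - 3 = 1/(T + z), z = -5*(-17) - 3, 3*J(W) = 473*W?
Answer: 5545533001856461/8514 ≈ 6.5134e+11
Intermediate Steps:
J(W) = 473*W/3 (J(W) = (473*W)/3 = 473*W/3)
z = 82 (z = 85 - 3 = 82)
l = 3224041/6 (l = -((-917016 - 1106652) - 1200373)/6 = -(-2023668 - 1200373)/6 = -⅙*(-3224041) = 3224041/6 ≈ 5.3734e+5)
y(T) = 12 + 4/(82 + T) (y(T) = 12 + 4/(T + 82) = 12 + 4/(82 + T))
(y(-1028) + J(-2117))*(l - 2488822) = (4*(247 + 3*(-1028))/(82 - 1028) + (473/3)*(-2117))*(3224041/6 - 2488822) = (4*(247 - 3084)/(-946) - 1001341/3)*(-11708891/6) = (4*(-1/946)*(-2837) - 1001341/3)*(-11708891/6) = (5674/473 - 1001341/3)*(-11708891/6) = -473617271/1419*(-11708891/6) = 5545533001856461/8514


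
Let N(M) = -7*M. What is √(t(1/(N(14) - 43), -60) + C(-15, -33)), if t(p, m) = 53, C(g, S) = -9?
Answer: 2*√11 ≈ 6.6332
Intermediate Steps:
√(t(1/(N(14) - 43), -60) + C(-15, -33)) = √(53 - 9) = √44 = 2*√11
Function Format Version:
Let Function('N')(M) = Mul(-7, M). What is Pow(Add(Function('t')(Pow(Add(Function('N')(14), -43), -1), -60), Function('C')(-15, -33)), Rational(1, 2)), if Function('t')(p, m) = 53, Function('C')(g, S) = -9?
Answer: Mul(2, Pow(11, Rational(1, 2))) ≈ 6.6332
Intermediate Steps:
Pow(Add(Function('t')(Pow(Add(Function('N')(14), -43), -1), -60), Function('C')(-15, -33)), Rational(1, 2)) = Pow(Add(53, -9), Rational(1, 2)) = Pow(44, Rational(1, 2)) = Mul(2, Pow(11, Rational(1, 2)))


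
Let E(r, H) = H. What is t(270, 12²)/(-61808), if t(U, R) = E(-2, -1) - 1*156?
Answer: 157/61808 ≈ 0.0025401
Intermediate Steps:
t(U, R) = -157 (t(U, R) = -1 - 1*156 = -1 - 156 = -157)
t(270, 12²)/(-61808) = -157/(-61808) = -157*(-1/61808) = 157/61808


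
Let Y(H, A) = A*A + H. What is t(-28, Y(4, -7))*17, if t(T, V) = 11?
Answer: 187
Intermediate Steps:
Y(H, A) = H + A**2 (Y(H, A) = A**2 + H = H + A**2)
t(-28, Y(4, -7))*17 = 11*17 = 187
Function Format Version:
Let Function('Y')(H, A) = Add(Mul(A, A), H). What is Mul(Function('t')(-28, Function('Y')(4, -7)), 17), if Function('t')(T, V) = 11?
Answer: 187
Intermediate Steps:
Function('Y')(H, A) = Add(H, Pow(A, 2)) (Function('Y')(H, A) = Add(Pow(A, 2), H) = Add(H, Pow(A, 2)))
Mul(Function('t')(-28, Function('Y')(4, -7)), 17) = Mul(11, 17) = 187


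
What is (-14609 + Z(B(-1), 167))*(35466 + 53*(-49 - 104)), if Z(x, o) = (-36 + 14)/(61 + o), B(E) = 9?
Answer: -15187120003/38 ≈ -3.9966e+8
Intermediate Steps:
Z(x, o) = -22/(61 + o)
(-14609 + Z(B(-1), 167))*(35466 + 53*(-49 - 104)) = (-14609 - 22/(61 + 167))*(35466 + 53*(-49 - 104)) = (-14609 - 22/228)*(35466 + 53*(-153)) = (-14609 - 22*1/228)*(35466 - 8109) = (-14609 - 11/114)*27357 = -1665437/114*27357 = -15187120003/38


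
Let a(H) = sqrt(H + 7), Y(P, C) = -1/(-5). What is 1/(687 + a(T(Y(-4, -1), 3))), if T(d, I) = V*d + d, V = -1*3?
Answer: 1145/786604 - sqrt(165)/2359812 ≈ 0.0014502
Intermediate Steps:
V = -3
Y(P, C) = 1/5 (Y(P, C) = -1*(-1/5) = 1/5)
T(d, I) = -2*d (T(d, I) = -3*d + d = -2*d)
a(H) = sqrt(7 + H)
1/(687 + a(T(Y(-4, -1), 3))) = 1/(687 + sqrt(7 - 2*1/5)) = 1/(687 + sqrt(7 - 2/5)) = 1/(687 + sqrt(33/5)) = 1/(687 + sqrt(165)/5)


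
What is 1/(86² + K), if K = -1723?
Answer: 1/5673 ≈ 0.00017627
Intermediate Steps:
1/(86² + K) = 1/(86² - 1723) = 1/(7396 - 1723) = 1/5673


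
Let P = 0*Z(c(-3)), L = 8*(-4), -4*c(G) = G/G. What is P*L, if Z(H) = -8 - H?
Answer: 0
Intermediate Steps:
c(G) = -¼ (c(G) = -G/(4*G) = -¼*1 = -¼)
L = -32
P = 0 (P = 0*(-8 - 1*(-¼)) = 0*(-8 + ¼) = 0*(-31/4) = 0)
P*L = 0*(-32) = 0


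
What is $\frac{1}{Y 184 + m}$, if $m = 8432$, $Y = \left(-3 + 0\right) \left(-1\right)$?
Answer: $\frac{1}{8984} \approx 0.00011131$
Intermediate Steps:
$Y = 3$ ($Y = \left(-3\right) \left(-1\right) = 3$)
$\frac{1}{Y 184 + m} = \frac{1}{3 \cdot 184 + 8432} = \frac{1}{552 + 8432} = \frac{1}{8984}$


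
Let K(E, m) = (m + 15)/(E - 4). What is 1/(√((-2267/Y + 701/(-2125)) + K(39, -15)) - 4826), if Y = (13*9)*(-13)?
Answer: -7799117625/37638539782673 - 195*√318848090/75277079565346 ≈ -0.00020726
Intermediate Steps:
Y = -1521 (Y = 117*(-13) = -1521)
K(E, m) = (15 + m)/(-4 + E)
1/(√((-2267/Y + 701/(-2125)) + K(39, -15)) - 4826) = 1/(√((-2267/(-1521) + 701/(-2125)) + (15 - 15)/(-4 + 39)) - 4826) = 1/(√((-2267*(-1/1521) + 701*(-1/2125)) + 0/35) - 4826) = 1/(√((2267/1521 - 701/2125) + (1/35)*0) - 4826) = 1/(√(3751154/3232125 + 0) - 4826) = 1/(√(3751154/3232125) - 4826) = 1/(√318848090/16575 - 4826) = 1/(-4826 + √318848090/16575)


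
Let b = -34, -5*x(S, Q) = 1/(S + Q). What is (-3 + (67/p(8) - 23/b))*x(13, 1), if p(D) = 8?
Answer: -823/9520 ≈ -0.086450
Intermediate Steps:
x(S, Q) = -1/(5*(Q + S)) (x(S, Q) = -1/(5*(S + Q)) = -1/(5*(Q + S)))
(-3 + (67/p(8) - 23/b))*x(13, 1) = (-3 + (67/8 - 23/(-34)))*(-1/(5*1 + 5*13)) = (-3 + (67*(1/8) - 23*(-1/34)))*(-1/(5 + 65)) = (-3 + (67/8 + 23/34))*(-1/70) = (-3 + 1231/136)*(-1*1/70) = (823/136)*(-1/70) = -823/9520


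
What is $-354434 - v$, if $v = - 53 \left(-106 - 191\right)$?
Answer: $-370175$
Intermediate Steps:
$v = 15741$ ($v = \left(-53\right) \left(-297\right) = 15741$)
$-354434 - v = -354434 - 15741 = -370175$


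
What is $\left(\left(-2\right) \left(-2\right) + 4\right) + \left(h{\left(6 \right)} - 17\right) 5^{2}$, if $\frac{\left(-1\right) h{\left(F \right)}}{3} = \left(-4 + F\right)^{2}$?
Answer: $-717$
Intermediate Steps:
$h{\left(F \right)} = - 3 \left(-4 + F\right)^{2}$
$\left(\left(-2\right) \left(-2\right) + 4\right) + \left(h{\left(6 \right)} - 17\right) 5^{2} = \left(\left(-2\right) \left(-2\right) + 4\right) + \left(- 3 \left(-4 + 6\right)^{2} - 17\right) 5^{2} = \left(4 + 4\right) + \left(- 3 \cdot 2^{2} - 17\right) 25 = 8 + \left(\left(-3\right) 4 - 17\right) 25 = 8 + \left(-12 - 17\right) 25 = 8 - 725 = -717$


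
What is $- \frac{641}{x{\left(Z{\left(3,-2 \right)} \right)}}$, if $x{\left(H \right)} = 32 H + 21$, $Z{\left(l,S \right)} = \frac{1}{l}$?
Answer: $- \frac{1923}{95} \approx -20.242$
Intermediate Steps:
$x{\left(H \right)} = 21 + 32 H$
$- \frac{641}{x{\left(Z{\left(3,-2 \right)} \right)}} = - \frac{641}{21 + \frac{32}{3}} = - \frac{641}{\frac{95}{3}} = \left(-641\right) \frac{3}{95} = - \frac{1923}{95}$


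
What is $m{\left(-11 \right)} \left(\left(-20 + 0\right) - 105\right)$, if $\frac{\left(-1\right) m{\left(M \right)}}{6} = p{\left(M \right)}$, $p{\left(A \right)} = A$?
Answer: $-8250$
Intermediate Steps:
$m{\left(M \right)} = - 6 M$
$m{\left(-11 \right)} \left(\left(-20 + 0\right) - 105\right) = \left(-6\right) \left(-11\right) \left(\left(-20 + 0\right) - 105\right) = 66 \left(-20 - 105\right) = 66 \left(-125\right) = -8250$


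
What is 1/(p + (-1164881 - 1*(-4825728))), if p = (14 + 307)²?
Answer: 1/3763888 ≈ 2.6568e-7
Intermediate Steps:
p = 103041 (p = 321² = 103041)
1/(p + (-1164881 - 1*(-4825728))) = 1/(103041 + (-1164881 - 1*(-4825728))) = 1/(103041 + (-1164881 + 4825728)) = 1/(103041 + 3660847) = 1/3763888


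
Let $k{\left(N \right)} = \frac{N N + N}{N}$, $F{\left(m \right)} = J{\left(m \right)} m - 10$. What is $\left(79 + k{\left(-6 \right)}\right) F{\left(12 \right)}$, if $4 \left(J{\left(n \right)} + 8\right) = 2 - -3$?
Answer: $-6734$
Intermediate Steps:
$J{\left(n \right)} = - \frac{27}{4}$ ($J{\left(n \right)} = -8 + \frac{2 - -3}{4} = -8 + \frac{2 + 3}{4} = -8 + \frac{1}{4} \cdot 5 = -8 + \frac{5}{4} = - \frac{27}{4}$)
$F{\left(m \right)} = -10 - \frac{27 m}{4}$ ($F{\left(m \right)} = - \frac{27 m}{4} - 10 = -10 - \frac{27 m}{4}$)
$k{\left(N \right)} = \frac{N + N^{2}}{N}$ ($k{\left(N \right)} = \frac{N^{2} + N}{N} = \frac{N + N^{2}}{N}$)
$\left(79 + k{\left(-6 \right)}\right) F{\left(12 \right)} = \left(79 + \left(1 - 6\right)\right) \left(-10 - 81\right) = \left(79 - 5\right) \left(-10 - 81\right) = 74 \left(-91\right) = -6734$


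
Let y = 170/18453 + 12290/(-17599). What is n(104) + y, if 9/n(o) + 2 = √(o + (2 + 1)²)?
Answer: -18548135614/35398223823 + 9*√113/109 ≈ 0.35373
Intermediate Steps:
y = -223795540/324754347 (y = 170*(1/18453) + 12290*(-1/17599) = 170/18453 - 12290/17599 = -223795540/324754347 ≈ -0.68912)
n(o) = 9/(-2 + √(9 + o)) (n(o) = 9/(-2 + √(o + (2 + 1)²)) = 9/(-2 + √(o + 3²)) = 9/(-2 + √(o + 9)) = 9/(-2 + √(9 + o)))
n(104) + y = 9/(-2 + √(9 + 104)) - 223795540/324754347 = 9/(-2 + √113) - 223795540/324754347 = -223795540/324754347 + 9/(-2 + √113)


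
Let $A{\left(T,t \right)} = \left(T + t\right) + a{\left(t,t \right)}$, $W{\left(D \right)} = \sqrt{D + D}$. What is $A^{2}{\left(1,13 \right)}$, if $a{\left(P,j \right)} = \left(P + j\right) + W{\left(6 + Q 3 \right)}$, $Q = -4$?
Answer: $1588 + 160 i \sqrt{3} \approx 1588.0 + 277.13 i$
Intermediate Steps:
$W{\left(D \right)} = \sqrt{2} \sqrt{D}$ ($W{\left(D \right)} = \sqrt{2 D} = \sqrt{2} \sqrt{D}$)
$a{\left(P,j \right)} = P + j + 2 i \sqrt{3}$ ($a{\left(P,j \right)} = \left(P + j\right) + \sqrt{2} \sqrt{6 - 12} = \left(P + j\right) + \sqrt{2} \sqrt{-6} = \left(P + j\right) + \sqrt{2} i \sqrt{6} = \left(P + j\right) + 2 i \sqrt{3} = P + j + 2 i \sqrt{3}$)
$A{\left(T,t \right)} = T + 3 t + 2 i \sqrt{3}$ ($A{\left(T,t \right)} = \left(T + t\right) + \left(t + t + 2 i \sqrt{3}\right) = \left(T + t\right) + \left(2 t + 2 i \sqrt{3}\right) = T + 3 t + 2 i \sqrt{3}$)
$A^{2}{\left(1,13 \right)} = \left(1 + 3 \cdot 13 + 2 i \sqrt{3}\right)^{2} = \left(1 + 39 + 2 i \sqrt{3}\right)^{2} = \left(40 + 2 i \sqrt{3}\right)^{2}$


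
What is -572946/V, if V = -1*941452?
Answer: 286473/470726 ≈ 0.60858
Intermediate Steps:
V = -941452
-572946/V = -572946/(-941452) = -572946*(-1/941452) = 286473/470726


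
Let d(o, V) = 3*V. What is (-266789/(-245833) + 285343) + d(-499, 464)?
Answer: 70489192044/245833 ≈ 2.8674e+5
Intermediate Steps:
(-266789/(-245833) + 285343) + d(-499, 464) = (-266789/(-245833) + 285343) + 3*464 = (-266789*(-1/245833) + 285343) + 1392 = (266789/245833 + 285343) + 1392 = 70146992508/245833 + 1392 = 70489192044/245833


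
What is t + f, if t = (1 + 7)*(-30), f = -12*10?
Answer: -360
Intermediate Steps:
f = -120
t = -240 (t = 8*(-30) = -240)
t + f = -240 - 120 = -360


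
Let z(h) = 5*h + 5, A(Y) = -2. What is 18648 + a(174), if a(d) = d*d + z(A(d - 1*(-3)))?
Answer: 48919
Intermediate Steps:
z(h) = 5 + 5*h
a(d) = -5 + d² (a(d) = d*d + (5 + 5*(-2)) = d² + (5 - 10) = d² - 5 = -5 + d²)
18648 + a(174) = 18648 + (-5 + 174²) = 18648 + (-5 + 30276) = 18648 + 30271 = 48919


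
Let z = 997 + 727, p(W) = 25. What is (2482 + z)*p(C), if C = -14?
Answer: 105150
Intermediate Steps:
z = 1724
(2482 + z)*p(C) = (2482 + 1724)*25 = 4206*25 = 105150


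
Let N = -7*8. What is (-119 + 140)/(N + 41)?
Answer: -7/5 ≈ -1.4000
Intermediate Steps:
N = -56
(-119 + 140)/(N + 41) = (-119 + 140)/(-56 + 41) = 21/(-15) = 21*(-1/15) = -7/5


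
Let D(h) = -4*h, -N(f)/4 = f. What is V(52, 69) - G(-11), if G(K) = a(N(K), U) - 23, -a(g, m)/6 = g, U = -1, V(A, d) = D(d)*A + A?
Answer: -14013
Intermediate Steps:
N(f) = -4*f
V(A, d) = A - 4*A*d (V(A, d) = (-4*d)*A + A = -4*A*d + A = A - 4*A*d)
a(g, m) = -6*g
G(K) = -23 + 24*K (G(K) = -(-24)*K - 23 = 24*K - 23 = -23 + 24*K)
V(52, 69) - G(-11) = 52*(1 - 4*69) - (-23 + 24*(-11)) = 52*(1 - 276) - (-23 - 264) = 52*(-275) - 1*(-287) = -14300 + 287 = -14013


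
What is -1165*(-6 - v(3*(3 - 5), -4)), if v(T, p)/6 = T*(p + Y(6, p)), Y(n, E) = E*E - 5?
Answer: -286590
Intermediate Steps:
Y(n, E) = -5 + E**2 (Y(n, E) = E**2 - 5 = -5 + E**2)
v(T, p) = 6*T*(-5 + p + p**2) (v(T, p) = 6*(T*(p + (-5 + p**2))) = 6*(T*(-5 + p + p**2)) = 6*T*(-5 + p + p**2))
-1165*(-6 - v(3*(3 - 5), -4)) = -1165*(-6 - 6*3*(3 - 5)*(-5 - 4 + (-4)**2)) = -1165*(-6 - 6*3*(-2)*(-5 - 4 + 16)) = -1165*(-6 - 6*(-6)*7) = -1165*(-6 - 1*(-252)) = -1165*(-6 + 252) = -1165*246 = -286590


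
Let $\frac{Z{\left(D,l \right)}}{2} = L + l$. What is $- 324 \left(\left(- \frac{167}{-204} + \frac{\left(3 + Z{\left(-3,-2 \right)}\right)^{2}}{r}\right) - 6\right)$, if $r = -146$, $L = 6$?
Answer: $\frac{2416581}{1241} \approx 1947.3$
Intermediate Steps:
$Z{\left(D,l \right)} = 12 + 2 l$ ($Z{\left(D,l \right)} = 2 \left(6 + l\right) = 12 + 2 l$)
$- 324 \left(\left(- \frac{167}{-204} + \frac{\left(3 + Z{\left(-3,-2 \right)}\right)^{2}}{r}\right) - 6\right) = - 324 \left(\left(- \frac{167}{-204} + \frac{\left(3 + \left(12 + 2 \left(-2\right)\right)\right)^{2}}{-146}\right) - 6\right) = - 324 \left(\left(\left(-167\right) \left(- \frac{1}{204}\right) + \left(3 + \left(12 - 4\right)\right)^{2} \left(- \frac{1}{146}\right)\right) - 6\right) = - 324 \left(\left(\frac{167}{204} + \left(3 + 8\right)^{2} \left(- \frac{1}{146}\right)\right) - 6\right) = - 324 \left(\left(\frac{167}{204} + 11^{2} \left(- \frac{1}{146}\right)\right) - 6\right) = - 324 \left(\left(\frac{167}{204} + 121 \left(- \frac{1}{146}\right)\right) - 6\right) = - 324 \left(\left(\frac{167}{204} - \frac{121}{146}\right) - 6\right) = - 324 \left(- \frac{151}{14892} - 6\right) = \left(-324\right) \left(- \frac{89503}{14892}\right) = \frac{2416581}{1241}$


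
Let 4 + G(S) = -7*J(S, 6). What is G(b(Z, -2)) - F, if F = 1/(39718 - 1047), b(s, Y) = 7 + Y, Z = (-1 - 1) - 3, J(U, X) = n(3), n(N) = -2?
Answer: 386709/38671 ≈ 10.000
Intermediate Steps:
J(U, X) = -2
Z = -5 (Z = -2 - 3 = -5)
G(S) = 10 (G(S) = -4 - 7*(-2) = -4 + 14 = 10)
F = 1/38671 ≈ 2.5859e-5
G(b(Z, -2)) - F = 10 - 1*1/38671 = 10 - 1/38671 = 386709/38671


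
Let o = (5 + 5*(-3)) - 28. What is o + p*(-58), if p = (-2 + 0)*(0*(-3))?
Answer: -38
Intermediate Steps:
p = 0 (p = -2*0 = 0)
o = -38 (o = (5 - 15) - 28 = -10 - 28 = -38)
o + p*(-58) = -38 + 0*(-58) = -38 + 0 = -38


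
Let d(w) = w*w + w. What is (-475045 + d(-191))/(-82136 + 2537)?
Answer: 438755/79599 ≈ 5.5121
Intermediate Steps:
d(w) = w + w² (d(w) = w² + w = w + w²)
(-475045 + d(-191))/(-82136 + 2537) = (-475045 - 191*(1 - 191))/(-82136 + 2537) = (-475045 - 191*(-190))/(-79599) = (-475045 + 36290)*(-1/79599) = -438755*(-1/79599) = 438755/79599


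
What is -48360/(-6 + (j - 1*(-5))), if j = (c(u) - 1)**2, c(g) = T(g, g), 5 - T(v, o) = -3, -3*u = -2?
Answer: -2015/2 ≈ -1007.5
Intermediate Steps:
u = 2/3 (u = -1/3*(-2) = 2/3 ≈ 0.66667)
T(v, o) = 8 (T(v, o) = 5 - 1*(-3) = 5 + 3 = 8)
c(g) = 8
j = 49 (j = (8 - 1)**2 = 7**2 = 49)
-48360/(-6 + (j - 1*(-5))) = -48360/(-6 + (49 - 1*(-5))) = -48360/(-6 + (49 + 5)) = -48360/(-6 + 54) = -48360/48 = (1/48)*(-48360) = -2015/2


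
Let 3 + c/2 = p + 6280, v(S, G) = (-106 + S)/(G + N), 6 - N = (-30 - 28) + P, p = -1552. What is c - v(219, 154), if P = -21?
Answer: 2258437/239 ≈ 9449.5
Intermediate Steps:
N = 85 (N = 6 - ((-30 - 28) - 21) = 6 - (-58 - 21) = 6 - 1*(-79) = 6 + 79 = 85)
v(S, G) = (-106 + S)/(85 + G) (v(S, G) = (-106 + S)/(G + 85) = (-106 + S)/(85 + G))
c = 9450 (c = -6 + 2*(-1552 + 6280) = -6 + 2*4728 = -6 + 9456 = 9450)
c - v(219, 154) = 9450 - (-106 + 219)/(85 + 154) = 9450 - 113/239 = 2258437/239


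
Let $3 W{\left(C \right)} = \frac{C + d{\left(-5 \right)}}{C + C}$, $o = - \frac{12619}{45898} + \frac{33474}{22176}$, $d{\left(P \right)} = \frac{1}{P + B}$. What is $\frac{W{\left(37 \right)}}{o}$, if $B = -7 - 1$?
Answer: $\frac{969365760}{7195248697} \approx 0.13472$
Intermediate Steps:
$B = -8$ ($B = -7 - 1 = -8$)
$d{\left(P \right)} = \frac{1}{-8 + P}$ ($d{\left(P \right)} = \frac{1}{P - 8} = \frac{1}{-8 + P}$)
$o = \frac{14958937}{12117072}$ ($o = \left(-12619\right) \frac{1}{45898} + 33474 \cdot \frac{1}{22176} = - \frac{12619}{45898} + \frac{797}{528} = \frac{14958937}{12117072} \approx 1.2345$)
$W{\left(C \right)} = \frac{- \frac{1}{13} + C}{6 C}$ ($W{\left(C \right)} = \frac{\left(C + \frac{1}{-8 - 5}\right) \frac{1}{C + C}}{3} = \frac{\left(C + \frac{1}{-13}\right) \frac{1}{2 C}}{3} = \frac{\left(C - \frac{1}{13}\right) \frac{1}{2 C}}{3} = \frac{\left(- \frac{1}{13} + C\right) \frac{1}{2 C}}{3} = \frac{\frac{1}{2} \frac{1}{C} \left(- \frac{1}{13} + C\right)}{3} = \frac{- \frac{1}{13} + C}{6 C}$)
$\frac{W{\left(37 \right)}}{o} = \frac{\frac{1}{78} \cdot \frac{1}{37} \left(-1 + 13 \cdot 37\right)}{\frac{14958937}{12117072}} = \frac{1}{78} \cdot \frac{1}{37} \left(-1 + 481\right) \frac{12117072}{14958937} = \frac{1}{78} \cdot \frac{1}{37} \cdot 480 \cdot \frac{12117072}{14958937} = \frac{80}{481} \cdot \frac{12117072}{14958937} = \frac{969365760}{7195248697}$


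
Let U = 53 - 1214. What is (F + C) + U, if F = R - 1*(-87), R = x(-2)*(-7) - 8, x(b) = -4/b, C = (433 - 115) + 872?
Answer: 94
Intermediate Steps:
C = 1190 (C = 318 + 872 = 1190)
R = -22 (R = -4/(-2)*(-7) - 8 = -4*(-½)*(-7) - 8 = 2*(-7) - 8 = -14 - 8 = -22)
F = 65 (F = -22 - 1*(-87) = -22 + 87 = 65)
U = -1161
(F + C) + U = (65 + 1190) - 1161 = 1255 - 1161 = 94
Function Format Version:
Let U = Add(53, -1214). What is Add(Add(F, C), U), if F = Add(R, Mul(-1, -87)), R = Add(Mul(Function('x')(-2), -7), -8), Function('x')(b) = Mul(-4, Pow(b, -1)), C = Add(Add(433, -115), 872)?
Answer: 94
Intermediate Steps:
C = 1190 (C = Add(318, 872) = 1190)
R = -22 (R = Add(Mul(Mul(-4, Pow(-2, -1)), -7), -8) = Add(Mul(Mul(-4, Rational(-1, 2)), -7), -8) = Add(Mul(2, -7), -8) = Add(-14, -8) = -22)
F = 65 (F = Add(-22, Mul(-1, -87)) = Add(-22, 87) = 65)
U = -1161
Add(Add(F, C), U) = Add(Add(65, 1190), -1161) = Add(1255, -1161) = 94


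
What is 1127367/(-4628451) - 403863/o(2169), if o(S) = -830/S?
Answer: 1351474744887129/1280538110 ≈ 1.0554e+6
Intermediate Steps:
1127367/(-4628451) - 403863/o(2169) = 1127367/(-4628451) - 403863/((-830/2169)) = 1127367*(-1/4628451) - 403863/((-830*1/2169)) = -375789/1542817 - 403863/(-830/2169) = -375789/1542817 - 403863*(-2169/830) = -375789/1542817 + 875978847/830 = 1351474744887129/1280538110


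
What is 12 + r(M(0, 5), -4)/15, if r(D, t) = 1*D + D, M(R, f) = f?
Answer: 38/3 ≈ 12.667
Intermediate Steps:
r(D, t) = 2*D (r(D, t) = D + D = 2*D)
12 + r(M(0, 5), -4)/15 = 12 + (2*5)/15 = 12 + (1/15)*10 = 12 + ⅔ = 38/3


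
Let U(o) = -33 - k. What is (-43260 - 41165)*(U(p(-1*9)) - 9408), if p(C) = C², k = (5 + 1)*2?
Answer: 798069525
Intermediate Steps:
k = 12 (k = 6*2 = 12)
U(o) = -45 (U(o) = -33 - 1*12 = -33 - 12 = -45)
(-43260 - 41165)*(U(p(-1*9)) - 9408) = (-43260 - 41165)*(-45 - 9408) = -84425*(-9453) = 798069525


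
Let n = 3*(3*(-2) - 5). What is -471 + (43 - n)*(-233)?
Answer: -18179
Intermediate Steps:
n = -33 (n = 3*(-6 - 5) = 3*(-11) = -33)
-471 + (43 - n)*(-233) = -471 + (43 - 1*(-33))*(-233) = -471 + (43 + 33)*(-233) = -471 + 76*(-233) = -471 - 17708 = -18179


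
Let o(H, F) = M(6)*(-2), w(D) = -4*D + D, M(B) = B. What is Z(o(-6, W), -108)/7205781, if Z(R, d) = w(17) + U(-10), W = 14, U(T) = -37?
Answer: -8/655071 ≈ -1.2212e-5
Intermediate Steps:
w(D) = -3*D
o(H, F) = -12 (o(H, F) = 6*(-2) = -12)
Z(R, d) = -88 (Z(R, d) = -3*17 - 37 = -51 - 37 = -88)
Z(o(-6, W), -108)/7205781 = -88/7205781 = -88*1/7205781 = -8/655071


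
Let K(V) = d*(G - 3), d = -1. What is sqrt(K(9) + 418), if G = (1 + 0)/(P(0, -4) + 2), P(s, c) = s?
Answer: 29*sqrt(2)/2 ≈ 20.506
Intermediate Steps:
G = 1/2 (G = (1 + 0)/(0 + 2) = 1/2 ≈ 0.50000)
K(V) = 5/2 (K(V) = -(1/2 - 3) = -1*(-5/2) = 5/2)
sqrt(K(9) + 418) = sqrt(5/2 + 418) = sqrt(841/2) = 29*sqrt(2)/2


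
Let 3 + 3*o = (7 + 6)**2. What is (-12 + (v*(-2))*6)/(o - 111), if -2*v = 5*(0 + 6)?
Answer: -504/167 ≈ -3.0180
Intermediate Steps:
v = -15 (v = -5*(0 + 6)/2 = -5*6/2 = -1/2*30 = -15)
o = 166/3 (o = -1 + (7 + 6)**2/3 = -1 + (1/3)*13**2 = -1 + (1/3)*169 = -1 + 169/3 = 166/3 ≈ 55.333)
(-12 + (v*(-2))*6)/(o - 111) = (-12 - 15*(-2)*6)/(166/3 - 111) = (-12 + 30*6)/(-167/3) = (-12 + 180)*(-3/167) = 168*(-3/167) = -504/167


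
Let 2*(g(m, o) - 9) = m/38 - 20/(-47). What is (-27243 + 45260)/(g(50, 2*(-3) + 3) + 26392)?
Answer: 32178362/47153741 ≈ 0.68241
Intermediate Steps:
g(m, o) = 433/47 + m/76 (g(m, o) = 9 + (m/38 - 20/(-47))/2 = 9 + (m*(1/38) - 20*(-1/47))/2 = 9 + (m/38 + 20/47)/2 = 9 + (20/47 + m/38)/2 = 9 + (10/47 + m/76) = 433/47 + m/76)
(-27243 + 45260)/(g(50, 2*(-3) + 3) + 26392) = (-27243 + 45260)/((433/47 + (1/76)*50) + 26392) = 18017/((433/47 + 25/38) + 26392) = 18017/(17629/1786 + 26392) = 18017/(47153741/1786) = 18017*(1786/47153741) = 32178362/47153741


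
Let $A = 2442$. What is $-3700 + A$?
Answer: $-1258$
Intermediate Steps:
$-3700 + A = -3700 + 2442 = -1258$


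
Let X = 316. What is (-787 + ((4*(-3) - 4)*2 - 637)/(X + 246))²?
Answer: 196216219369/315844 ≈ 6.2124e+5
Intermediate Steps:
(-787 + ((4*(-3) - 4)*2 - 637)/(X + 246))² = (-787 + ((4*(-3) - 4)*2 - 637)/(316 + 246))² = (-787 + ((-12 - 4)*2 - 637)/562)² = (-787 + (-16*2 - 637)*(1/562))² = (-787 + (-32 - 637)*(1/562))² = (-787 - 669*1/562)² = (-787 - 669/562)² = (-442963/562)² = 196216219369/315844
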